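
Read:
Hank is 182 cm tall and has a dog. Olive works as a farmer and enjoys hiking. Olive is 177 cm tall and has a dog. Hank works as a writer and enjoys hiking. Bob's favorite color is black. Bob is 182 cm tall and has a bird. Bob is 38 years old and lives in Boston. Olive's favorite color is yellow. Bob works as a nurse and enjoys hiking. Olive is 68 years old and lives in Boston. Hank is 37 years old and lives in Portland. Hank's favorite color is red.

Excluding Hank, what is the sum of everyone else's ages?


Sum (excluding Hank): 106

106


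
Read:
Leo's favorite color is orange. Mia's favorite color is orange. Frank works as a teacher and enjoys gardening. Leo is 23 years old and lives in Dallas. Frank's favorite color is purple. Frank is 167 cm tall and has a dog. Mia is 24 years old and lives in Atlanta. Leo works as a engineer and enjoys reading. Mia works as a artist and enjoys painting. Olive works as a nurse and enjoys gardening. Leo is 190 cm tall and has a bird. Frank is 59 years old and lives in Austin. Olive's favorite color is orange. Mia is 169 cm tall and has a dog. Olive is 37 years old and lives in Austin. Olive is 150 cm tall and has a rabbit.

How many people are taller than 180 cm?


Taller than 180: 1

1


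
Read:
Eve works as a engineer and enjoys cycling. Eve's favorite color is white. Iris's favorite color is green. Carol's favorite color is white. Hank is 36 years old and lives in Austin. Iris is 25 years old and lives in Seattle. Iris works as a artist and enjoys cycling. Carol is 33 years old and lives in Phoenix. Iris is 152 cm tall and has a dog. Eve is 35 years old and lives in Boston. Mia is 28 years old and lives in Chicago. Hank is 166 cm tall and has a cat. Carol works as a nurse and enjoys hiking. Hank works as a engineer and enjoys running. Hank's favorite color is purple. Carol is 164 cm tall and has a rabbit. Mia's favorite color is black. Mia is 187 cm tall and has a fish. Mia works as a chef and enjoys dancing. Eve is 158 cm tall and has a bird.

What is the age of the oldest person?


Oldest: Hank at 36

36


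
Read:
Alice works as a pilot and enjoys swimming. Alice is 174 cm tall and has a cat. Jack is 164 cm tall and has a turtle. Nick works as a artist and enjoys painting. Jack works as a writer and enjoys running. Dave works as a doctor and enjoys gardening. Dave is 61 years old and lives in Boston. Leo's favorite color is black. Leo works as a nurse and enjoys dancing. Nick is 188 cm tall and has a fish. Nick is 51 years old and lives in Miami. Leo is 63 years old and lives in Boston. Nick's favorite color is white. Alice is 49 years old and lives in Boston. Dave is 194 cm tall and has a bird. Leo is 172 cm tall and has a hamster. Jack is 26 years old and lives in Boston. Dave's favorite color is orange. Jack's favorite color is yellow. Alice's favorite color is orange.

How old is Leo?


Leo is 63 years old

63


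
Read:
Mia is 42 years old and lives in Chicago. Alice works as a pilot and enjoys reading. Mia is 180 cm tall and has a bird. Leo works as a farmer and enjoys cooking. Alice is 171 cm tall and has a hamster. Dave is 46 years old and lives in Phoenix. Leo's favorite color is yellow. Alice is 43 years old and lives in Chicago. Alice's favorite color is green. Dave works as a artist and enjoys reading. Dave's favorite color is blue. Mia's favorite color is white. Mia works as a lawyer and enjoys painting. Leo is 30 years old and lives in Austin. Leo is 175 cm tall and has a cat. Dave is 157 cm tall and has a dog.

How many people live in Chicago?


Count in Chicago: 2

2


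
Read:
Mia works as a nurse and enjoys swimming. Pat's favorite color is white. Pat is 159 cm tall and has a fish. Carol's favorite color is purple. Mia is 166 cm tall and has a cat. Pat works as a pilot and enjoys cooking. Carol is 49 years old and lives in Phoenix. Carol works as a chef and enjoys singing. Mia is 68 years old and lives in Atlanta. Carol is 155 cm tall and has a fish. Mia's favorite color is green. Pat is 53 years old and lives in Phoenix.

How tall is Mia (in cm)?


Mia is 166 cm tall

166


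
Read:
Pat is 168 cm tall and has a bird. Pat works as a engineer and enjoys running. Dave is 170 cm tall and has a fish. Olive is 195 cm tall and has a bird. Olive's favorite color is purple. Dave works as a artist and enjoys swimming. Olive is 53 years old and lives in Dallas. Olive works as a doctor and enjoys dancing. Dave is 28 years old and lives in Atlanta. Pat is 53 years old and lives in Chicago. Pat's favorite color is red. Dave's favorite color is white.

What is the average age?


Sum=134, n=3, avg=44.67

44.67


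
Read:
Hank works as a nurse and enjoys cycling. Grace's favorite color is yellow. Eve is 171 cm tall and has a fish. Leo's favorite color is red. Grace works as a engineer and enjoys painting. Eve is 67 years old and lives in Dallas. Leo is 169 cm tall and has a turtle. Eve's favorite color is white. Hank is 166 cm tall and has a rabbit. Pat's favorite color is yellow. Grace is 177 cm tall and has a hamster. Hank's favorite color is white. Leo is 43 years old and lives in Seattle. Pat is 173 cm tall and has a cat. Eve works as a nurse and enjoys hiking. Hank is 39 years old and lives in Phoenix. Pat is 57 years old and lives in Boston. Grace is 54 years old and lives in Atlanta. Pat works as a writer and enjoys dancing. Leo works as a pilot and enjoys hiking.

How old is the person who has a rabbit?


Person with rabbit is Hank, age 39

39


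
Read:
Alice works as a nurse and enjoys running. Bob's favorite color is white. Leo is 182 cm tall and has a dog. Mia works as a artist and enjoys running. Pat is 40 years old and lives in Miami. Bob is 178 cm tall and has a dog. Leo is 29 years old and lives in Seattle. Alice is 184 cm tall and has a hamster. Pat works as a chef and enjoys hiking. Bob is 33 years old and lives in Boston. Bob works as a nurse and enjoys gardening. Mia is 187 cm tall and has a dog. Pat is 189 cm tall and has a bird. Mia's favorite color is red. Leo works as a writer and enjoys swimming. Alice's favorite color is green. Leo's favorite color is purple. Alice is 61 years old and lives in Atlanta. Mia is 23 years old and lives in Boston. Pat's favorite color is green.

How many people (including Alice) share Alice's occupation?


Alice is a nurse. Count = 2

2


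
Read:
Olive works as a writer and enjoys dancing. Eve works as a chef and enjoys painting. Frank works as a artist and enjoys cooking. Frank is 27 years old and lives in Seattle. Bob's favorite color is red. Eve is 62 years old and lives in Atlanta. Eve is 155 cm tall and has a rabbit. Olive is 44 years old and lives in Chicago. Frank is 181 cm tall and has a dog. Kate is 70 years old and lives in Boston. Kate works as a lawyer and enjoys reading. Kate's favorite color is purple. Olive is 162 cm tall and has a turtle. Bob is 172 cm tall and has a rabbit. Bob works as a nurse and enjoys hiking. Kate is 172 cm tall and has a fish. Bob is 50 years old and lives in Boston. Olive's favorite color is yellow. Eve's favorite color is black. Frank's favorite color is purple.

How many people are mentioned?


People: Bob, Frank, Olive, Kate, Eve. Count = 5

5


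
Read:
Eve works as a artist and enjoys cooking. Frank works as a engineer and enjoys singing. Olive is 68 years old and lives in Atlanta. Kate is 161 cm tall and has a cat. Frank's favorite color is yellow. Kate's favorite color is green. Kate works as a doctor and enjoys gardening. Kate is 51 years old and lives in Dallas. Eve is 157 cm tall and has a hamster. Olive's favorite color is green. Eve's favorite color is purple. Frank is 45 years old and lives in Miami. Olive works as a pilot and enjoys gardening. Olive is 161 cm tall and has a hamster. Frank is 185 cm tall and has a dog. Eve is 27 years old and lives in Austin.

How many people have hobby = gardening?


Count: 2

2


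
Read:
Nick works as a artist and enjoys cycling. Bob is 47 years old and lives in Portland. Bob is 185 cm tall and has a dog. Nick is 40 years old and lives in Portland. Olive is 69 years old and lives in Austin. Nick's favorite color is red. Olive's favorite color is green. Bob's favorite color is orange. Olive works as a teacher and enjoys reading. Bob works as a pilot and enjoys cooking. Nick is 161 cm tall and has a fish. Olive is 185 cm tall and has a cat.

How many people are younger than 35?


Filter: 0

0


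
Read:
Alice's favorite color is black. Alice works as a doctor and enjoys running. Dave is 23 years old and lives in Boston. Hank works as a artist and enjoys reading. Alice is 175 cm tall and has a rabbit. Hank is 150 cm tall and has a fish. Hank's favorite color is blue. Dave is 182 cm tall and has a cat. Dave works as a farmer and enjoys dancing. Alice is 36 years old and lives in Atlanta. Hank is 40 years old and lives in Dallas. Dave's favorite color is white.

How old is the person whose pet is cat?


Person with pet=cat is Dave, age 23

23


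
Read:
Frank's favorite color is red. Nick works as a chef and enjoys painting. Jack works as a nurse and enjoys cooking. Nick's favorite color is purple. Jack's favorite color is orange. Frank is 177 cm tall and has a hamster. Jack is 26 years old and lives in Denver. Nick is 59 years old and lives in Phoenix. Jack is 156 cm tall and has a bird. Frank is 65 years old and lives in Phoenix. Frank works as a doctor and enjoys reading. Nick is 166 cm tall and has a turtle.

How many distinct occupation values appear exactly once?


Unique occupation values: 3

3


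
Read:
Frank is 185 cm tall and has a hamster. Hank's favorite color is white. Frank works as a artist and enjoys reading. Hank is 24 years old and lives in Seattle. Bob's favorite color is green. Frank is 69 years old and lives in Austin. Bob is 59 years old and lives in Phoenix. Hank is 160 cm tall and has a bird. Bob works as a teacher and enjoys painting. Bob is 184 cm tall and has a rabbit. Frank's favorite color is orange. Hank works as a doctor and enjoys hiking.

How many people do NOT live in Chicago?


Not in Chicago: 3

3


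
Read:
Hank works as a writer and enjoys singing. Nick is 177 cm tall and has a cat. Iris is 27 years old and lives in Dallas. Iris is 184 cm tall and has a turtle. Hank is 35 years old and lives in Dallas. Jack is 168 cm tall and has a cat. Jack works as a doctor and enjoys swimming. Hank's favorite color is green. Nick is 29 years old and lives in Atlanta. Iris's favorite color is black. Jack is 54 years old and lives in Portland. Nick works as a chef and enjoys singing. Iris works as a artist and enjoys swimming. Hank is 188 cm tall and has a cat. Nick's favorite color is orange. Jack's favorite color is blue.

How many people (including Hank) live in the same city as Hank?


Hank lives in Dallas. Count = 2

2


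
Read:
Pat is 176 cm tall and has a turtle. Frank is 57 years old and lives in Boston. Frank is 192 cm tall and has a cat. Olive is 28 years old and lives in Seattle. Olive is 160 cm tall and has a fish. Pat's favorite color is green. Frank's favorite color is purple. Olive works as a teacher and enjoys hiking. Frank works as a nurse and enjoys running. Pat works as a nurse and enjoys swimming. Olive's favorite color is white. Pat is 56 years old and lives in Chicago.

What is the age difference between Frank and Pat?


|57 - 56| = 1

1


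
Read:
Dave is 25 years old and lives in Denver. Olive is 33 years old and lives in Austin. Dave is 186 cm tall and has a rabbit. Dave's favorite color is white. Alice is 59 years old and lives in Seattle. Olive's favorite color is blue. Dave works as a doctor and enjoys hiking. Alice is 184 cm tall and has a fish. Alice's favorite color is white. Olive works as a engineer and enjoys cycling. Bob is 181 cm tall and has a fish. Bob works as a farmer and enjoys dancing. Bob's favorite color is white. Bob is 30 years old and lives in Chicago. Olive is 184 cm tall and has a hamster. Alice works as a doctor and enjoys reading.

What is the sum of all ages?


59+30+33+25 = 147

147


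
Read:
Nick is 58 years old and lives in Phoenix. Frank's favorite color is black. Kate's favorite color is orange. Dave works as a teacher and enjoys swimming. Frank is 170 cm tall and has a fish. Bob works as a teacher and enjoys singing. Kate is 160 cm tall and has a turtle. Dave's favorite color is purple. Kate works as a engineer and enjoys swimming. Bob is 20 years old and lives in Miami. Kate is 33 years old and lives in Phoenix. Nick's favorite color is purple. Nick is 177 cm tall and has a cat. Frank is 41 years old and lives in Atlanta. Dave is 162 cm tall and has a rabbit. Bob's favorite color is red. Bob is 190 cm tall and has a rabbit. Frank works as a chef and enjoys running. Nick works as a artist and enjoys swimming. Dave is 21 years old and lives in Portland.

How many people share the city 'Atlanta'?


Count: 1

1


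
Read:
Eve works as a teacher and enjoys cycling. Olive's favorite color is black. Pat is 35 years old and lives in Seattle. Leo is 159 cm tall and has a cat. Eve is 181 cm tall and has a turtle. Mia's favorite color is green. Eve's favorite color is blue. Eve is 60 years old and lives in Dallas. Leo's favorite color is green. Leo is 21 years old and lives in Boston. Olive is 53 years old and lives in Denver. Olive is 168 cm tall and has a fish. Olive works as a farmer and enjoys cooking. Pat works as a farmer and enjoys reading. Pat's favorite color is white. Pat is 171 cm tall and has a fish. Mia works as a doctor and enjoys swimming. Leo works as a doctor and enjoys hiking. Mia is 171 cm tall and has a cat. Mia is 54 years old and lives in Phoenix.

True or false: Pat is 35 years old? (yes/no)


Pat is actually 35. yes

yes


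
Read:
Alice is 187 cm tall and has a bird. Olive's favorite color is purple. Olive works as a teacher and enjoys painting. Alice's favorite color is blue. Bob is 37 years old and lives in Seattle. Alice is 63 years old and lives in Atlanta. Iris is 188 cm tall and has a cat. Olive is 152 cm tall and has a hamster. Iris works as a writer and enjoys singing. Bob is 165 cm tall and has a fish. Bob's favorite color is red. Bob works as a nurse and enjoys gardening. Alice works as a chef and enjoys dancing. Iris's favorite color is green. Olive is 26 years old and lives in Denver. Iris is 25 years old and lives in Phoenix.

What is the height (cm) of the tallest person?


Tallest: Iris at 188 cm

188


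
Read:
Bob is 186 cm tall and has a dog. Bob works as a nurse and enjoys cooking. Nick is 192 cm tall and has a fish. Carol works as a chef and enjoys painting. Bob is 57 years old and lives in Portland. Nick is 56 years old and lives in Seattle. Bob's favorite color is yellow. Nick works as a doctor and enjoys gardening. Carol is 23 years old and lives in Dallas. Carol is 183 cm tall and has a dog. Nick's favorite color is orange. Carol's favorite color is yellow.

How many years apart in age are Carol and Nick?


23 vs 56, diff = 33

33


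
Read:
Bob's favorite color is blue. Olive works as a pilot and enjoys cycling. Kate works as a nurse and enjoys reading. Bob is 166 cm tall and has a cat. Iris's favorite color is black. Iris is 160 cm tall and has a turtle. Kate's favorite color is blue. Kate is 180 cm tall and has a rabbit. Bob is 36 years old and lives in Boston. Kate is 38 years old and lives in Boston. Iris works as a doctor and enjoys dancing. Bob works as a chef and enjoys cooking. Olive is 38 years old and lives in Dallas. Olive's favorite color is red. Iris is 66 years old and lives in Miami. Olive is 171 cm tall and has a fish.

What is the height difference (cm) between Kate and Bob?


|180 - 166| = 14

14


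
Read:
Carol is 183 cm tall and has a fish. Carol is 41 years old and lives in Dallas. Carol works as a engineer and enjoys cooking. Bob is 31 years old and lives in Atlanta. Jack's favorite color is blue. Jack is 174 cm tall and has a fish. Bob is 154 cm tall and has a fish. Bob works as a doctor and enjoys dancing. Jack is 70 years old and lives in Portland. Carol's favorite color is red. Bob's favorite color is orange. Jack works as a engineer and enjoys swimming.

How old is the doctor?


The doctor is Bob, age 31

31


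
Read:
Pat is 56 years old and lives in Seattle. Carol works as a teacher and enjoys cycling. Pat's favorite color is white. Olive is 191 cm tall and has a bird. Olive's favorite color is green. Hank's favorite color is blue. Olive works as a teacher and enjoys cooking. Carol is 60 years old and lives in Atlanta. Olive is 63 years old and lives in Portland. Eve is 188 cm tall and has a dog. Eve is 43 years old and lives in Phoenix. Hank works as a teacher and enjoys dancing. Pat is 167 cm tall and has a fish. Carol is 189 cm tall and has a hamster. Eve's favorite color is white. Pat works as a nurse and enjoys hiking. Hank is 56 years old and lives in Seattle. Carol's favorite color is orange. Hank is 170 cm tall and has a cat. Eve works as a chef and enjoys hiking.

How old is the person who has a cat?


Person with cat is Hank, age 56

56


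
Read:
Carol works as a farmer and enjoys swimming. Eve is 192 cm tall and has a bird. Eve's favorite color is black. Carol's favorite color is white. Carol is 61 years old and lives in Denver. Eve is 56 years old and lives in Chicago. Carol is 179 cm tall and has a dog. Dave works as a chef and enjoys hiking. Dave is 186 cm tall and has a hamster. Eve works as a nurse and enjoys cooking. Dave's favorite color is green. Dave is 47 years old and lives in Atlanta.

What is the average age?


Sum=164, n=3, avg=54.67

54.67


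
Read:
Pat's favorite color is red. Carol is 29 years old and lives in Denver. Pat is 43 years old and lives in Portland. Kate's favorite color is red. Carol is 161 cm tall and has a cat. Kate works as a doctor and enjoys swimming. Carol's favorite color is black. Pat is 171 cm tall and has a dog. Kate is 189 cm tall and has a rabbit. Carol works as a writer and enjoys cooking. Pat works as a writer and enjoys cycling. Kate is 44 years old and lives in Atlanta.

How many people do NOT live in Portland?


Not in Portland: 2

2


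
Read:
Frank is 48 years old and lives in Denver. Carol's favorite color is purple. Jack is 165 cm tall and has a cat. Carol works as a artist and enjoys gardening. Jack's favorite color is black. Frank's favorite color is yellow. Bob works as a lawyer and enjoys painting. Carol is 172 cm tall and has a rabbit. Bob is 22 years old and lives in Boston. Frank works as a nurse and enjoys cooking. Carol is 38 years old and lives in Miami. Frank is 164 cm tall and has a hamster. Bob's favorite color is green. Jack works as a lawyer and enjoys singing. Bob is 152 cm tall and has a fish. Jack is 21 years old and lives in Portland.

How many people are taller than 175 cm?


Taller than 175: 0

0


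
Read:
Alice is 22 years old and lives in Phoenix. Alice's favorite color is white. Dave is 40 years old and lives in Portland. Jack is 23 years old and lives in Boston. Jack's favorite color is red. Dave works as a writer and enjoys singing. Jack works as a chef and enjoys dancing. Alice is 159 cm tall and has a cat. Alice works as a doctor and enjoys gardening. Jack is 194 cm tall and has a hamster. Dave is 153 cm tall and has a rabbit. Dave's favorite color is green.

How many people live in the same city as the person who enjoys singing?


Person with hobby singing is Dave, city Portland. Count = 1

1


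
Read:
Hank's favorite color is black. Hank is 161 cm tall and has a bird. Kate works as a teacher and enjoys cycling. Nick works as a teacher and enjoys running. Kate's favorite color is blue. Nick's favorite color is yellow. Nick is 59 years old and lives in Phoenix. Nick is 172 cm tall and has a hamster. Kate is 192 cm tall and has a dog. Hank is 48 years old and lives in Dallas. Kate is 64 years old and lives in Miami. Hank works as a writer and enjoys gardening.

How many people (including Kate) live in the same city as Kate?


Kate lives in Miami. Count = 1

1


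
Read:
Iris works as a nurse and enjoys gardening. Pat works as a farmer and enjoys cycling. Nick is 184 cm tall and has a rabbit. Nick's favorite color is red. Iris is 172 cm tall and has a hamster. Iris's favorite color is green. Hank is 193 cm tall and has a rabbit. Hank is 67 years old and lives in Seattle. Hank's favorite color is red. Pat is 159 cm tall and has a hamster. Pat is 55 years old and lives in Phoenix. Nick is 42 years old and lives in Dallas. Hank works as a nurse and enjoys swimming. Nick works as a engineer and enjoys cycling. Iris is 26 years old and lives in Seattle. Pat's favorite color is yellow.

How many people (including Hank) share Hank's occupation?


Hank is a nurse. Count = 2

2


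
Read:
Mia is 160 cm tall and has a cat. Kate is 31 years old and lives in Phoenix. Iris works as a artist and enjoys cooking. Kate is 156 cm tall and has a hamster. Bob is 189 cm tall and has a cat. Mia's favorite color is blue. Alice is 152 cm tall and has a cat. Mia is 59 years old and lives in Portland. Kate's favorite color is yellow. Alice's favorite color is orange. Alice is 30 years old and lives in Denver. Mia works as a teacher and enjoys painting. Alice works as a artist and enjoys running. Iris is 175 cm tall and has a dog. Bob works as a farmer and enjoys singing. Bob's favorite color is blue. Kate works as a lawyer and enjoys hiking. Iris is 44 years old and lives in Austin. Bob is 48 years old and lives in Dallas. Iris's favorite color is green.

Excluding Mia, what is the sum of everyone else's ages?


Sum (excluding Mia): 153

153


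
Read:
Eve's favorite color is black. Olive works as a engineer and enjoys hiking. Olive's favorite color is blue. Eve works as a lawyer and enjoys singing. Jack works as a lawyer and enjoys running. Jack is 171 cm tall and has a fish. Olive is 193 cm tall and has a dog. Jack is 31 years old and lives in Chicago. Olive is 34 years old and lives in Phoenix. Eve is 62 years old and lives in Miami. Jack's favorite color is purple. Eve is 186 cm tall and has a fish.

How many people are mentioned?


People: Eve, Jack, Olive. Count = 3

3


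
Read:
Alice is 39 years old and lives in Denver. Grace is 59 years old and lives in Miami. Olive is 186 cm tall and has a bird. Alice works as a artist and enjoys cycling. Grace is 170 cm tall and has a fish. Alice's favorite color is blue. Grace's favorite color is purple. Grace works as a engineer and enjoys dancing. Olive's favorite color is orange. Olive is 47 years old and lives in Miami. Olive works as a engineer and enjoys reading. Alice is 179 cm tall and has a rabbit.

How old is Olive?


Olive is 47 years old

47


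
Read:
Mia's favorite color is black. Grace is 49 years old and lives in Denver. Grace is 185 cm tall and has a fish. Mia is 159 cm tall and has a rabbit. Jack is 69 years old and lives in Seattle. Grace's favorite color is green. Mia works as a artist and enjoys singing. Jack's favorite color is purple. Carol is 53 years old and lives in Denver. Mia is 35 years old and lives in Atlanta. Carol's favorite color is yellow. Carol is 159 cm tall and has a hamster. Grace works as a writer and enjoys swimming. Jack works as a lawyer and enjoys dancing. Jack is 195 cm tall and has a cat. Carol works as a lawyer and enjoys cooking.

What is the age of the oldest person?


Oldest: Jack at 69

69


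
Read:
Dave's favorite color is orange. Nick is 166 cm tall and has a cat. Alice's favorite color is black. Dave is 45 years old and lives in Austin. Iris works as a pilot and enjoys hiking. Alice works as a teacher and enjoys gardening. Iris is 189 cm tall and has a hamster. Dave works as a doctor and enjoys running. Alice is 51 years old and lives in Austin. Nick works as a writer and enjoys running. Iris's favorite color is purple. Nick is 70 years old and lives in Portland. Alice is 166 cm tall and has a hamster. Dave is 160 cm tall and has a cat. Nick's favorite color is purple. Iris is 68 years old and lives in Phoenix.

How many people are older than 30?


Filter: 4

4


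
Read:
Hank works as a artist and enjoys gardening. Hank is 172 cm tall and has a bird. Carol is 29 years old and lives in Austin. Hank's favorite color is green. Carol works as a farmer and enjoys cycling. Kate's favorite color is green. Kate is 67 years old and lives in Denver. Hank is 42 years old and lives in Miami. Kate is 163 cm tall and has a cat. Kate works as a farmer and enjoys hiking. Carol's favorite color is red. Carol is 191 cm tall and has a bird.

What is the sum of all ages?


29+67+42 = 138

138


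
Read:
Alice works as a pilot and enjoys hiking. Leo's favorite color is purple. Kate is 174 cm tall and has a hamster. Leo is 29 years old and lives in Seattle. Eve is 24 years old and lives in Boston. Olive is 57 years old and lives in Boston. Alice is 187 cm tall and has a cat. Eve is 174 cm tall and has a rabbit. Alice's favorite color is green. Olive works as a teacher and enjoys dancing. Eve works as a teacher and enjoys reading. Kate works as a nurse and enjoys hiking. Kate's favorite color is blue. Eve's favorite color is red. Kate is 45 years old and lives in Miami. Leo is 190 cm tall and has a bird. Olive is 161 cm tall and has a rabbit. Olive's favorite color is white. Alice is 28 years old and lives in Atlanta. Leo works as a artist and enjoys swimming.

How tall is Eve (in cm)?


Eve is 174 cm tall

174


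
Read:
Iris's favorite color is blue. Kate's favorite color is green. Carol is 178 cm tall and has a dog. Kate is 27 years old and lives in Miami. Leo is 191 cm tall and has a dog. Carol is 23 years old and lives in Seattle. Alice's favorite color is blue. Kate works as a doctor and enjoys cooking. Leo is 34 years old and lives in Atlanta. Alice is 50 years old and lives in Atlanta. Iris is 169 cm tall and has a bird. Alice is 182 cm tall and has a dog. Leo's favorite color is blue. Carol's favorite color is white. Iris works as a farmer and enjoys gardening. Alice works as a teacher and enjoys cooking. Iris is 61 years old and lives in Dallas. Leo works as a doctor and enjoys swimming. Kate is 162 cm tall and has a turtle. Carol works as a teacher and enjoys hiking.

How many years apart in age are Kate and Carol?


27 vs 23, diff = 4

4


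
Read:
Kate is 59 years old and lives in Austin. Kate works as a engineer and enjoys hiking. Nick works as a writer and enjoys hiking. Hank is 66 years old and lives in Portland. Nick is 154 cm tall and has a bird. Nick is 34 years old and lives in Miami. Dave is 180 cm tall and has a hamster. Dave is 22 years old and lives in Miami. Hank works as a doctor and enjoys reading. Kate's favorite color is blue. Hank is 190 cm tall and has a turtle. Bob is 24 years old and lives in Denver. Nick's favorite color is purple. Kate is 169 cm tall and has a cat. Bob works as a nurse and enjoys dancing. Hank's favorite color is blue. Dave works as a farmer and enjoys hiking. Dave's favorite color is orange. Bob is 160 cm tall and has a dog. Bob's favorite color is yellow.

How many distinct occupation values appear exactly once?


Unique occupation values: 5

5


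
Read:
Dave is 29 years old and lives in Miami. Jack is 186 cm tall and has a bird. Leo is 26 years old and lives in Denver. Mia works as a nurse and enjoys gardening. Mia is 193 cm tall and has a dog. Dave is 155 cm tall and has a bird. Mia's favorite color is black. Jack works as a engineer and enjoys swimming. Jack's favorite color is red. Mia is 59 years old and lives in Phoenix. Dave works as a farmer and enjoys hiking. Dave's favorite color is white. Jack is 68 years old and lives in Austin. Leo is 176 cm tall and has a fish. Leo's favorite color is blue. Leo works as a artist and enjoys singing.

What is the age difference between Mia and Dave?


|59 - 29| = 30

30


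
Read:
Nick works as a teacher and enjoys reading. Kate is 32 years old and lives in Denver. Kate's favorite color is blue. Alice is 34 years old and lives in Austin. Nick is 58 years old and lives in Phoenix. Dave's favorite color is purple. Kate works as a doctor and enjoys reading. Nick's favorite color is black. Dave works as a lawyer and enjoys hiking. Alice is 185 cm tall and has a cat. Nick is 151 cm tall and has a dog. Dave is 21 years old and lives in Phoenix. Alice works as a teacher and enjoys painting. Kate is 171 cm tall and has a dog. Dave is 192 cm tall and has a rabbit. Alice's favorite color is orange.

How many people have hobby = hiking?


Count: 1

1


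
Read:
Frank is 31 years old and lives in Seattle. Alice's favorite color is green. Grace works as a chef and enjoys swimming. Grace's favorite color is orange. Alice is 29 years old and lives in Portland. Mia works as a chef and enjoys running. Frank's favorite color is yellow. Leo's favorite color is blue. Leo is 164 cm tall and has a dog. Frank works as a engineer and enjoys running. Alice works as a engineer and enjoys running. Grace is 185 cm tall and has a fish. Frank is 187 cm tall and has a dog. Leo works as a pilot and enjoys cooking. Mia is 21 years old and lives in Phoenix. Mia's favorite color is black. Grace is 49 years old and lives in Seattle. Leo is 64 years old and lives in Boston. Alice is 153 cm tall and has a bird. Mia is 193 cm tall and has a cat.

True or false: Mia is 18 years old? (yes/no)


Mia is actually 21. no

no


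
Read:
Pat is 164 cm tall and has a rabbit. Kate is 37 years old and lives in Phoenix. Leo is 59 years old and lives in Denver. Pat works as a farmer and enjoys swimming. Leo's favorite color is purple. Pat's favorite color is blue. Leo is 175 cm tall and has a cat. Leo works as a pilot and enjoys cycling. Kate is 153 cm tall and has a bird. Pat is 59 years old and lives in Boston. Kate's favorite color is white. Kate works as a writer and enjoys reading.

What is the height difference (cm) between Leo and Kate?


|175 - 153| = 22

22


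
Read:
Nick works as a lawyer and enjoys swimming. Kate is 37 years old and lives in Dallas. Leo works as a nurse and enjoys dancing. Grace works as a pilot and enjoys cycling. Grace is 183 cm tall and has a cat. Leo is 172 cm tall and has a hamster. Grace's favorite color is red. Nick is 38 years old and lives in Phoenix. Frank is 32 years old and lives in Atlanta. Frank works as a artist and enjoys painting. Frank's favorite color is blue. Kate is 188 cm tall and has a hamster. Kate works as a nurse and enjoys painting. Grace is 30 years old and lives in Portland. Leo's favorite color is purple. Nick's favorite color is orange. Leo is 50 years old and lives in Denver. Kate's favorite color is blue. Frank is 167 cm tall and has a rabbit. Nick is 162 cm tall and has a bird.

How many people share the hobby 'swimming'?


Count: 1

1


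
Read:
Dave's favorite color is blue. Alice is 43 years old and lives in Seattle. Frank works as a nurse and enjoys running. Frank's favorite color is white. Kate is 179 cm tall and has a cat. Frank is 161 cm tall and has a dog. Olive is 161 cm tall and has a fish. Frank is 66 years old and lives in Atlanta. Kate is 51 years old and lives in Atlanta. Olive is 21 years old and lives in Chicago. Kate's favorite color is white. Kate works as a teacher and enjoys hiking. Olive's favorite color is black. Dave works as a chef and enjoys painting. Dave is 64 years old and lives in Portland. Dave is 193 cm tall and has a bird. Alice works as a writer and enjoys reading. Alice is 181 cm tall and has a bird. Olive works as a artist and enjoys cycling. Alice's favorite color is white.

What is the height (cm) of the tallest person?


Tallest: Dave at 193 cm

193


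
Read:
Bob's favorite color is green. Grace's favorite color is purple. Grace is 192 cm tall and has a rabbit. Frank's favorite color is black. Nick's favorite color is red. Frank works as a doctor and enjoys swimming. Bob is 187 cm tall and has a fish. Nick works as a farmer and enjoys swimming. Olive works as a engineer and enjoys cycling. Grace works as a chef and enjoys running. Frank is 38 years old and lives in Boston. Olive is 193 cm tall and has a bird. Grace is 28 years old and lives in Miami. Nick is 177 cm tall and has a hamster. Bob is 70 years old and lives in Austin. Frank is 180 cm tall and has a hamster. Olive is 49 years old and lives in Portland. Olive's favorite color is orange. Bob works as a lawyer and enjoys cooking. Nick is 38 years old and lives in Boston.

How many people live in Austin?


Count in Austin: 1

1


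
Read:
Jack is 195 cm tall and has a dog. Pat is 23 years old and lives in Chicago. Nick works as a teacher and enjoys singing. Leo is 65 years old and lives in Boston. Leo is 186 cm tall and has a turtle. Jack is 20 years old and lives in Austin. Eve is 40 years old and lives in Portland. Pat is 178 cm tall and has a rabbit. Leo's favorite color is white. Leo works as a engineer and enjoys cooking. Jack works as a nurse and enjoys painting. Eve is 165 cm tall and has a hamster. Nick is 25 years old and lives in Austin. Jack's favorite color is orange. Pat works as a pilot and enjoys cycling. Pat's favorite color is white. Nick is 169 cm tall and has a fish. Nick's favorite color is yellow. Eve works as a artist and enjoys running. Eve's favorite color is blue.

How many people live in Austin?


Count in Austin: 2

2


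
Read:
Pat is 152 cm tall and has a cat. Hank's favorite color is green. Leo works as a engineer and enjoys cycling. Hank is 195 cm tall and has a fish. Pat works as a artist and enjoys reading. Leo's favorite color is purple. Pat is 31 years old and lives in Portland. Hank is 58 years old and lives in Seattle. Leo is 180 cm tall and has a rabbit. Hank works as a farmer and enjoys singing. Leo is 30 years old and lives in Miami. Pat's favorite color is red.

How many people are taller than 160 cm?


Taller than 160: 2

2


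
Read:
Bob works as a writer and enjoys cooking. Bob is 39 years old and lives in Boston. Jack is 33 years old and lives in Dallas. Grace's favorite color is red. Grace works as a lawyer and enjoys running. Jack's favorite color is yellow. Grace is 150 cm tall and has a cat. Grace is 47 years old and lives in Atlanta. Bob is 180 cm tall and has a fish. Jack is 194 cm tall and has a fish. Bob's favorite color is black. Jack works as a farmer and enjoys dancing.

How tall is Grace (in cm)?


Grace is 150 cm tall

150


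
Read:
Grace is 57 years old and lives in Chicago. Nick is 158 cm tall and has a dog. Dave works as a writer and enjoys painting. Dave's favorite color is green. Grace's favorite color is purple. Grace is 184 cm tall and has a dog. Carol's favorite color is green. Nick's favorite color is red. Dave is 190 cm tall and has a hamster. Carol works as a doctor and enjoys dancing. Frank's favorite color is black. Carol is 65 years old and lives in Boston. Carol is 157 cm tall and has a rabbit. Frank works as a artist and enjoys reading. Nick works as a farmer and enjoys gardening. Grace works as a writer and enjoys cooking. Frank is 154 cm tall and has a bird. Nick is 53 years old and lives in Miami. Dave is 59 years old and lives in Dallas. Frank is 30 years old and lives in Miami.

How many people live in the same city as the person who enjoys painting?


Person with hobby painting is Dave, city Dallas. Count = 1

1


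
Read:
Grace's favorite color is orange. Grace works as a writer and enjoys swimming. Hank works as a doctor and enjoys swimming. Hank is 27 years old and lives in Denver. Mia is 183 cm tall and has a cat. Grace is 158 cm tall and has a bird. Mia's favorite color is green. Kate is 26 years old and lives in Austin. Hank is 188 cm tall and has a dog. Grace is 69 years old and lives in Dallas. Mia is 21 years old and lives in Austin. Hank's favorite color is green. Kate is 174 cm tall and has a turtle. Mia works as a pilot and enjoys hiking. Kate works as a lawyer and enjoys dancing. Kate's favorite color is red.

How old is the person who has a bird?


Person with bird is Grace, age 69

69


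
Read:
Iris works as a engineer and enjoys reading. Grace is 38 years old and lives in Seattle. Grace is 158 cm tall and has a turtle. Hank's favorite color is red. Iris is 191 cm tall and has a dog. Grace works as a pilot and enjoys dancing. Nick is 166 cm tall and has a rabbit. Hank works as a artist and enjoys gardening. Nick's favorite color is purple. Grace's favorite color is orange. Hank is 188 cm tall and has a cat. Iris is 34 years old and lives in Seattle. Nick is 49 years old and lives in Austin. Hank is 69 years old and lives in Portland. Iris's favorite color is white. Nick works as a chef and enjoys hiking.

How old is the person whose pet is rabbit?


Person with pet=rabbit is Nick, age 49

49


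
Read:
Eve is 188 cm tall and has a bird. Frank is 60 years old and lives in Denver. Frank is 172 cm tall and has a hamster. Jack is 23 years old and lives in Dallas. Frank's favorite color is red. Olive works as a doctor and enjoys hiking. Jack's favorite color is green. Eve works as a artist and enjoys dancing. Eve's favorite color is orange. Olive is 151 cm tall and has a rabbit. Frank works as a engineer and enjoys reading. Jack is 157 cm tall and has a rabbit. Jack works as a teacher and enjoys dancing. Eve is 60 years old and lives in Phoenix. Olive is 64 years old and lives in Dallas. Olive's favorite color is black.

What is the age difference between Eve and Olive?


|60 - 64| = 4

4


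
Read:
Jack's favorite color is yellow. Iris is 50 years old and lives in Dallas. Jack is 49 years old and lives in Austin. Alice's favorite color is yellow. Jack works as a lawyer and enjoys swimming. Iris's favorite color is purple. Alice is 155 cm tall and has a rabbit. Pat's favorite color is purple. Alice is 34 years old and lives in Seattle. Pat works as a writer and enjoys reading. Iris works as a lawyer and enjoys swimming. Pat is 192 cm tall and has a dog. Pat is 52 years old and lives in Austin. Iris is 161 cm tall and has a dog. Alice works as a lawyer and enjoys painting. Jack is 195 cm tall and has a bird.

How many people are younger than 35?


Filter: 1

1


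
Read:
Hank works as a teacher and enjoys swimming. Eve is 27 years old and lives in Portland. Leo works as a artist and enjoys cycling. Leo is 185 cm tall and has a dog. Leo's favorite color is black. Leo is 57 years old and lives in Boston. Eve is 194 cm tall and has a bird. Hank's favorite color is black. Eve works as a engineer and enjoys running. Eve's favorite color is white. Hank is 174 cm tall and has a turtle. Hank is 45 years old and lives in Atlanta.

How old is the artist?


The artist is Leo, age 57

57


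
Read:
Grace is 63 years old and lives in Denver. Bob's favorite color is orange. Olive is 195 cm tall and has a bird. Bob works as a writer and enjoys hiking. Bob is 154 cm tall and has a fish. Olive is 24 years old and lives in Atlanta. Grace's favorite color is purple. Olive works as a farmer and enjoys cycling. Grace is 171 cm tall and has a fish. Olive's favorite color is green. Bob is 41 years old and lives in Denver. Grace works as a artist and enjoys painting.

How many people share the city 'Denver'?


Count: 2

2


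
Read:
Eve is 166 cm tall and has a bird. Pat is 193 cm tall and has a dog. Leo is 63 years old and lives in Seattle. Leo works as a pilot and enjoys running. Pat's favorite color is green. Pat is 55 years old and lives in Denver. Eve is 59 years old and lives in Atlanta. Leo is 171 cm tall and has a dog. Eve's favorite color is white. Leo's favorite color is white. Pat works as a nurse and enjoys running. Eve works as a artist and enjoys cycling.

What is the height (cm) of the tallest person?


Tallest: Pat at 193 cm

193


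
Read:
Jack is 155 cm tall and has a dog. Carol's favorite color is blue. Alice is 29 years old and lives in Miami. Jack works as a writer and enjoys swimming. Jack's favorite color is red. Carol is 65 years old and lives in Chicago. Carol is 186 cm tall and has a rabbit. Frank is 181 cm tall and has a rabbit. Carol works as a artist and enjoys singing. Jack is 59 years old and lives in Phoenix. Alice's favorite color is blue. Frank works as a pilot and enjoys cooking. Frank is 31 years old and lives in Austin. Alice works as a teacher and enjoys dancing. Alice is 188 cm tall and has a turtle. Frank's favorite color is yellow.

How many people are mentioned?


People: Carol, Jack, Alice, Frank. Count = 4

4
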